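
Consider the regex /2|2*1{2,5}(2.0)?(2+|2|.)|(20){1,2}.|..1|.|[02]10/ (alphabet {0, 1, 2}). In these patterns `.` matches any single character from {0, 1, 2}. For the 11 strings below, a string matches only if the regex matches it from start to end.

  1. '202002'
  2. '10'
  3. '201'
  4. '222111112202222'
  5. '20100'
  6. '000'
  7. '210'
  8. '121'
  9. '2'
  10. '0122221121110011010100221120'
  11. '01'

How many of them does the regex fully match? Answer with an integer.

1 → no match
2 → no match
3 → match
4 → match
5 → no match
6 → no match
7 → match
8 → match
9 → match
10 → no match
11 → no match
Total matched: 5

5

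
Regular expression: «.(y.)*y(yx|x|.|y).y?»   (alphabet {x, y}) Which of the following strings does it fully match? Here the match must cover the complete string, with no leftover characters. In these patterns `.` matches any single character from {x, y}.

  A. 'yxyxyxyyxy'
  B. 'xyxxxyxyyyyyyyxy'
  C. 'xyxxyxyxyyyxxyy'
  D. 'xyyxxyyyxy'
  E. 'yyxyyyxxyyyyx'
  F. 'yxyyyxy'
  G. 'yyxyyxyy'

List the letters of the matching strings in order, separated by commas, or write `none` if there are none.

G

A → no match
B → no match
C → no match
D → no match
E → no match
F → no match
G → match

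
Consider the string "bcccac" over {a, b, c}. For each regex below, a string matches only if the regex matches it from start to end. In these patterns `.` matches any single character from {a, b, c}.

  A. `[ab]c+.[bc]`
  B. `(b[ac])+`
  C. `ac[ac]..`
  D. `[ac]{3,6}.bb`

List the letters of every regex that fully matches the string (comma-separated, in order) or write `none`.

A → match
B → no match
C → no match — must start with "ac"
D → no match — must end with "bb"

A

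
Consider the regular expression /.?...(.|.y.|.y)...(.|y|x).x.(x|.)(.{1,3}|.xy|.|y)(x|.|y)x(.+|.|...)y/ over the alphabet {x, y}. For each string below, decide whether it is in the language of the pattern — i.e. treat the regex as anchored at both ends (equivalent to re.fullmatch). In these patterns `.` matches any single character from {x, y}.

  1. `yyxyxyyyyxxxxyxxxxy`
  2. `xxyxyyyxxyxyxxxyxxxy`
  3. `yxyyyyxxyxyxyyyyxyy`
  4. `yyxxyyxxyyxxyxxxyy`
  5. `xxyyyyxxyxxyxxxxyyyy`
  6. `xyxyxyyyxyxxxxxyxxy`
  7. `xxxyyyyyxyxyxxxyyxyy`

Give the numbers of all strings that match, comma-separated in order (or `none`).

1 → match
2 → match
3 → match
4 → match
5 → match
6 → match
7 → match

1, 2, 3, 4, 5, 6, 7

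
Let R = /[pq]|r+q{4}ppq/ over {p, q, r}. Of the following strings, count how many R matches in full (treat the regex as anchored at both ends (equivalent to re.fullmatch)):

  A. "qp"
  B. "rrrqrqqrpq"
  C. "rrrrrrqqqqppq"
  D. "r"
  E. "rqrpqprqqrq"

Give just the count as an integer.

1

A → no match
B → no match
C → match
D → no match
E → no match
Total matched: 1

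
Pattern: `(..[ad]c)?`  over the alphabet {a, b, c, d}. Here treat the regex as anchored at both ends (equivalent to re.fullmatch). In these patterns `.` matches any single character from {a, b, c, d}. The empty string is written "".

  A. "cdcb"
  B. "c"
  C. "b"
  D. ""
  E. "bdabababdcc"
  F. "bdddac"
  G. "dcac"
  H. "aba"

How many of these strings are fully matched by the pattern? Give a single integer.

A → no match
B → no match
C → no match
D → match
E → no match
F → no match
G → match
H → no match
Total matched: 2

2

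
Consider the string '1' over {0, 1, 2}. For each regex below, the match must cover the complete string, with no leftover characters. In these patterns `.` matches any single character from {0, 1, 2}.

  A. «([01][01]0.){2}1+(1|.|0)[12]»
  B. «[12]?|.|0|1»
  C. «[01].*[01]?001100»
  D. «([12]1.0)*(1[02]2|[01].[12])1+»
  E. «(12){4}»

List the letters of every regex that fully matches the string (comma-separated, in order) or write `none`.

B

A → no match
B → match
C → no match — must end with '001100'
D → no match
E → no match — must start with '12'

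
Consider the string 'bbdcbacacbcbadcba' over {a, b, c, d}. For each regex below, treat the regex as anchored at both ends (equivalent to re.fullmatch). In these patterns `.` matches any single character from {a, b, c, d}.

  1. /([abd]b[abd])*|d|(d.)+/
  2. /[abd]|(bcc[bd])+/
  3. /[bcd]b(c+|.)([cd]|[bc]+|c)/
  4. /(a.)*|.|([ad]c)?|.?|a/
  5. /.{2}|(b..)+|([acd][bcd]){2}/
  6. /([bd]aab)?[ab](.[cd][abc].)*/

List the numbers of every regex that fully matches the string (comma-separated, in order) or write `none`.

1 → no match
2 → no match
3 → no match
4 → no match
5 → no match
6 → match

6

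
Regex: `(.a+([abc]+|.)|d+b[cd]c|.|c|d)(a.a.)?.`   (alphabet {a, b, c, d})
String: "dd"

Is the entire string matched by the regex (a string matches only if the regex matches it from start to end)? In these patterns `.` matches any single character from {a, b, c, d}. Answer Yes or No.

Yes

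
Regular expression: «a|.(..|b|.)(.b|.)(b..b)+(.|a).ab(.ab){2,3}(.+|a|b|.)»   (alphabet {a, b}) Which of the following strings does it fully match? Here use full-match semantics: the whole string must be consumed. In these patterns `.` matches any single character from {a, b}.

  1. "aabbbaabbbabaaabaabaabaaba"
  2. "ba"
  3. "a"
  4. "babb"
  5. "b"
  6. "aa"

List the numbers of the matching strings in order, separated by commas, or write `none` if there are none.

1 → match
2. "ba" → no match
3. "a" → match
4. "babb" → no match
5. "b" → no match
6. "aa" → no match

1, 3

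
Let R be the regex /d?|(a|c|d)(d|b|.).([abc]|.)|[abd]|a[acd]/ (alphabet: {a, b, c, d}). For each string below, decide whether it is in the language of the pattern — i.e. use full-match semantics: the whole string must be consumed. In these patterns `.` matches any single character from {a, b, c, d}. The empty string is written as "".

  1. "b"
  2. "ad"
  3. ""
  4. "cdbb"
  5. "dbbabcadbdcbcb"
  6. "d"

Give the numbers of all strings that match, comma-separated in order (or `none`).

1. "b" → match
2. "ad" → match
3. "" → match
4. "cdbb" → match
5 → no match
6. "d" → match

1, 2, 3, 4, 6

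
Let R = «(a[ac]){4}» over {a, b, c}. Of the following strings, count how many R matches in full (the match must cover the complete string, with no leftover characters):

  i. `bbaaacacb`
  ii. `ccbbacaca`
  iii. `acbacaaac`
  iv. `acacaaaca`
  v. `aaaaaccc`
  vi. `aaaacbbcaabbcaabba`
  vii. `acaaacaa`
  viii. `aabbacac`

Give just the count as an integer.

i → no match — must start with `a`
ii → no match — must start with `a`
iii → no match
iv → no match
v → no match
vi → no match
vii → match
viii → no match
Total matched: 1

1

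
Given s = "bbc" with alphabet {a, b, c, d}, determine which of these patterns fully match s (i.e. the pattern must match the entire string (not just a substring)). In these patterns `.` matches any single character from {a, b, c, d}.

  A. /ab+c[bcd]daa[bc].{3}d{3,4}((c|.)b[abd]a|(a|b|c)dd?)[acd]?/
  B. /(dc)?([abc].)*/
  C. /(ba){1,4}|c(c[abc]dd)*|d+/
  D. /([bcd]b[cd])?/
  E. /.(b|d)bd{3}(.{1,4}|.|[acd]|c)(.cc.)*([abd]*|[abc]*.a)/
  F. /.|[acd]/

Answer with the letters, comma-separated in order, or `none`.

A → no match — must start with "ab"
B → no match
C → no match
D → match
E → no match
F → no match

D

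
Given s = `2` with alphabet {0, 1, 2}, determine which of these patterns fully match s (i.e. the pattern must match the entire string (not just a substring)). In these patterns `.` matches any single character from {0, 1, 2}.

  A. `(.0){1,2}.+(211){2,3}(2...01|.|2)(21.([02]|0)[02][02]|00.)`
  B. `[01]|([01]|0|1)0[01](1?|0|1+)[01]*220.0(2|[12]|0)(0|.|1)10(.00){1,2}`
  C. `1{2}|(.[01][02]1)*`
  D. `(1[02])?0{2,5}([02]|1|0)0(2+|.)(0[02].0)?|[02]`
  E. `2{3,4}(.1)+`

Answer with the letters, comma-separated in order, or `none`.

D

A → no match
B → no match
C → no match
D → match
E → no match — must end with `1`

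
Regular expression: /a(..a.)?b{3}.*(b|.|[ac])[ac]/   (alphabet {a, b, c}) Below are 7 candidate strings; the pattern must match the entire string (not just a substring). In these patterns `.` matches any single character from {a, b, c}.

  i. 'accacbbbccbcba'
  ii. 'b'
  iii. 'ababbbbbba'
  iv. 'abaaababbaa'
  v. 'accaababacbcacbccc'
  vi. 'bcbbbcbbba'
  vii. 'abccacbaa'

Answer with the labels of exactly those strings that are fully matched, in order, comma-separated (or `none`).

i → match
ii → no match — must start with 'a'
iii → no match
iv → no match
v → no match
vi → no match — must start with 'a'
vii → no match

i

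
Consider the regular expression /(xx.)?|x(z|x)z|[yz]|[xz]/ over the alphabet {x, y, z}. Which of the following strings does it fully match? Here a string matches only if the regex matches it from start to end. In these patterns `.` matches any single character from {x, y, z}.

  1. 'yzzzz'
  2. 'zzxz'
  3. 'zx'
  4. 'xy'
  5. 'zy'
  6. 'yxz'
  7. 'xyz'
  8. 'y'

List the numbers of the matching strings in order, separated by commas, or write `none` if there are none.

1 → no match
2 → no match
3 → no match
4 → no match
5 → no match
6 → no match
7 → no match
8 → match

8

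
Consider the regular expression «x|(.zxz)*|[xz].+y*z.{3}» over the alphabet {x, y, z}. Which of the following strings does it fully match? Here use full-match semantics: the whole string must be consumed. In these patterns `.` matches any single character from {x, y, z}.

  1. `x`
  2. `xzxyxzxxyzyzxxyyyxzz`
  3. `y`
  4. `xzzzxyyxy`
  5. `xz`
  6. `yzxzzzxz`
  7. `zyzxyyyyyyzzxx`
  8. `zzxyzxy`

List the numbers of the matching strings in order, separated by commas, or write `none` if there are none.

1 → match
2 → no match
3 → no match
4 → no match
5 → no match
6 → match
7 → match
8 → no match

1, 6, 7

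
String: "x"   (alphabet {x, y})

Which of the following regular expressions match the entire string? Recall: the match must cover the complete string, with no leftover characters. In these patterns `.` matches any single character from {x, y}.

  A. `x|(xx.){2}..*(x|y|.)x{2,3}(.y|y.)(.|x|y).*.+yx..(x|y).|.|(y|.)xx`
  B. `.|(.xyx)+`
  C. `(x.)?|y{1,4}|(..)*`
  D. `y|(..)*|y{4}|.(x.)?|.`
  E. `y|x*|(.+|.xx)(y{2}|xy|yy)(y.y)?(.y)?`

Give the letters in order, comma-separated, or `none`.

A, B, D, E

A → match
B → match
C → no match
D → match
E → match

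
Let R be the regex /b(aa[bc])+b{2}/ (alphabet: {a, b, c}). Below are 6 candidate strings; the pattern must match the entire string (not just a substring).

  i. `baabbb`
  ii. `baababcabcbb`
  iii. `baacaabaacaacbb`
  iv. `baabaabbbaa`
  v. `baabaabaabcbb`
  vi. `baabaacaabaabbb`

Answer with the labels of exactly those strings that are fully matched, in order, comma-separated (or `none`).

i, iii, vi

i → match
ii → no match
iii → match
iv → no match — must end with `b`
v → no match
vi → match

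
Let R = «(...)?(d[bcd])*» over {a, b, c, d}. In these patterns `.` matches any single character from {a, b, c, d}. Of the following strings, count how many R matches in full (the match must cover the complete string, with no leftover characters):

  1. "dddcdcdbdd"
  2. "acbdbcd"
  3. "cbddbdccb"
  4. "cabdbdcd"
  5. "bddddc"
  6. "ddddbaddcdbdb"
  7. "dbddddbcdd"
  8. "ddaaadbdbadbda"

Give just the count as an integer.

1 → match
2 → no match
3 → no match
4 → no match
5 → no match
6 → no match
7 → no match
8 → no match
Total matched: 1

1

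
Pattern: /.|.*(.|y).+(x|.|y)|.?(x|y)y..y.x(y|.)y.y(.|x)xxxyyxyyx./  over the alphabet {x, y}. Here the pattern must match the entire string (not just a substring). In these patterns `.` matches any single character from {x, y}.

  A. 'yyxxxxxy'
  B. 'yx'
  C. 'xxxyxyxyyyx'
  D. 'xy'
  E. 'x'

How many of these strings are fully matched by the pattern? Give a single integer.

3

A. 'yyxxxxxy' → match
B. 'yx' → no match
C. 'xxxyxyxyyyx' → match
D. 'xy' → no match
E. 'x' → match
Total matched: 3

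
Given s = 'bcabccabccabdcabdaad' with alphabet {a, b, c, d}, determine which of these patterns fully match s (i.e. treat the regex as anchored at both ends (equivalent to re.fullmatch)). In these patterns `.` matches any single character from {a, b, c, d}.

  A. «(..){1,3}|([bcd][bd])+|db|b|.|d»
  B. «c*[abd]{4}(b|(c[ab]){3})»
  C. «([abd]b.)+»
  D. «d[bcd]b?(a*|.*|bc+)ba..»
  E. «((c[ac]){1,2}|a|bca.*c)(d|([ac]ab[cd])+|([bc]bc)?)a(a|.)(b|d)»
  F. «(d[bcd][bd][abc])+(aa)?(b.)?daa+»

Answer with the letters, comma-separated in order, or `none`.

E

A → no match
B → no match
C → no match
D → no match — must start with 'd'
E → match
F → no match — must start with 'd'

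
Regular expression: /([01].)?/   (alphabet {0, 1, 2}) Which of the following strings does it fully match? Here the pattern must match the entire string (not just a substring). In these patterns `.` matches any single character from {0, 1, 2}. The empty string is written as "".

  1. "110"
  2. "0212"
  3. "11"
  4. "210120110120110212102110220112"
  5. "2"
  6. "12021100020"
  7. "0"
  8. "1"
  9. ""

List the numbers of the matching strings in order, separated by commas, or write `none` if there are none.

3, 9

1. "110" → no match
2. "0212" → no match
3. "11" → match
4 → no match
5. "2" → no match
6. "12021100020" → no match
7. "0" → no match
8. "1" → no match
9. "" → match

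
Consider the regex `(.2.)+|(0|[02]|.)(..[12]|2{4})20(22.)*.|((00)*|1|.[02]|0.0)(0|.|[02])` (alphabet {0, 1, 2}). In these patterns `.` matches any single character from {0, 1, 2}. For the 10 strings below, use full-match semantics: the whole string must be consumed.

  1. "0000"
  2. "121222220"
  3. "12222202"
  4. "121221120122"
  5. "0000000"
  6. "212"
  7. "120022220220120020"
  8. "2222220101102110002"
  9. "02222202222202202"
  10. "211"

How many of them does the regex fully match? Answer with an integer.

1 → match
2 → match
3 → match
4 → match
5 → match
6 → no match
7 → match
8 → no match
9 → match
10 → no match
Total matched: 7

7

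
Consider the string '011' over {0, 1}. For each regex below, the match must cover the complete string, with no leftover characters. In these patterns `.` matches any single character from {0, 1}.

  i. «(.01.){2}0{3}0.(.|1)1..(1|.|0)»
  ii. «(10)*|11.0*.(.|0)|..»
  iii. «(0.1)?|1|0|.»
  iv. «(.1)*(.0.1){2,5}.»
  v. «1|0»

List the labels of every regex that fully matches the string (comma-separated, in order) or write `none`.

i → no match
ii → no match
iii → match
iv → no match
v → no match

iii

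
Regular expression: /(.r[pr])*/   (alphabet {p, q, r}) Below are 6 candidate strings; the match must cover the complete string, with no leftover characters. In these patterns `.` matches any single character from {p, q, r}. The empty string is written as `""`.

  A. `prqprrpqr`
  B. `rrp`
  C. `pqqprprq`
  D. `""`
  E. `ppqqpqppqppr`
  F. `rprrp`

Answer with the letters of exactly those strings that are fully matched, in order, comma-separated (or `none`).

A → no match
B → match
C → no match
D → match
E → no match
F → no match

B, D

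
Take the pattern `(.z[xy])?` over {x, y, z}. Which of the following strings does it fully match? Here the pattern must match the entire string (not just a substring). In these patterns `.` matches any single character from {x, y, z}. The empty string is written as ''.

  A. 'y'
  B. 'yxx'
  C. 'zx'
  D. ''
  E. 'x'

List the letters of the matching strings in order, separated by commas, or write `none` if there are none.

D

A → no match
B → no match
C → no match
D → match
E → no match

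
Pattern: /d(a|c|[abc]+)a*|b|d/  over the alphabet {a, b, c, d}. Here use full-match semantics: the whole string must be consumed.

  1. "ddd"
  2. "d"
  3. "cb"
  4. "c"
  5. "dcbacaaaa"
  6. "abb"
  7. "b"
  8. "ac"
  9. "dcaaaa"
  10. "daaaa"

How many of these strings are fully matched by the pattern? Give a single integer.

5

1 → no match
2 → match
3 → no match
4 → no match
5 → match
6 → no match
7 → match
8 → no match
9 → match
10 → match
Total matched: 5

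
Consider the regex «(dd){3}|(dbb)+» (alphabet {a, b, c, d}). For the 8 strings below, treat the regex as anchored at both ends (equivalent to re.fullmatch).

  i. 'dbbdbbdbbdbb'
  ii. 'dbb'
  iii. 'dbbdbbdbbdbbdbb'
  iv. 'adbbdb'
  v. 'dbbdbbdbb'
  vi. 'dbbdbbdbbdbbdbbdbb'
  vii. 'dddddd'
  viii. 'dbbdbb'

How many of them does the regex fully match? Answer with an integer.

i → match
ii → match
iii → match
iv → no match
v → match
vi → match
vii → match
viii → match
Total matched: 7

7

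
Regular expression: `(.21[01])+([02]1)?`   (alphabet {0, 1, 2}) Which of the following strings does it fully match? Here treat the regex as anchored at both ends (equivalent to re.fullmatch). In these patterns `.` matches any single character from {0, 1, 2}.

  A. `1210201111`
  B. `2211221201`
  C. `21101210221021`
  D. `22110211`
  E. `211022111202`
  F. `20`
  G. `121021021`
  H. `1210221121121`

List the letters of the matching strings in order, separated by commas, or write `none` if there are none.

A → no match
B → no match
C → no match
D → match
E → no match
F → no match
G → no match
H → no match

D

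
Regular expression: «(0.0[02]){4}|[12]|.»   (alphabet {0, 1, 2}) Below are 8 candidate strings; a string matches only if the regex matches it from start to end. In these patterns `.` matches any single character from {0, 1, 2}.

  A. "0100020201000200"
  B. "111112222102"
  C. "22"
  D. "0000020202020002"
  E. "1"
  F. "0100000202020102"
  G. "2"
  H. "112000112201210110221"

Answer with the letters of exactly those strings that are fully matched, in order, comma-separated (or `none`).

A, D, E, F, G

A → match
B → no match
C → no match
D → match
E → match
F → match
G → match
H → no match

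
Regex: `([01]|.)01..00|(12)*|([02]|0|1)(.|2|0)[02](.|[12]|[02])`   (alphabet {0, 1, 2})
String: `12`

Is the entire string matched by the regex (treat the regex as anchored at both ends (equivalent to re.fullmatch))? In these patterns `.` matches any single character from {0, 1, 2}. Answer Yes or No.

Yes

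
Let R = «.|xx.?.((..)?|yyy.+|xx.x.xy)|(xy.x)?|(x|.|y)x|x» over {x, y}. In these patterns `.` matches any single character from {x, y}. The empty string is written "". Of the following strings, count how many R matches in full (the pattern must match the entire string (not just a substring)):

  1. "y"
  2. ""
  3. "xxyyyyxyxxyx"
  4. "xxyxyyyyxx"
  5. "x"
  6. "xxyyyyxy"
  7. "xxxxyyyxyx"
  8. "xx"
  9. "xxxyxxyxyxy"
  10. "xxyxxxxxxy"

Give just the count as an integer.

10

1. "y" → match
2. "" → match
3. "xxyyyyxyxxyx" → match
4. "xxyxyyyyxx" → match
5. "x" → match
6. "xxyyyyxy" → match
7. "xxxxyyyxyx" → match
8. "xx" → match
9. "xxxyxxyxyxy" → match
10. "xxyxxxxxxy" → match
Total matched: 10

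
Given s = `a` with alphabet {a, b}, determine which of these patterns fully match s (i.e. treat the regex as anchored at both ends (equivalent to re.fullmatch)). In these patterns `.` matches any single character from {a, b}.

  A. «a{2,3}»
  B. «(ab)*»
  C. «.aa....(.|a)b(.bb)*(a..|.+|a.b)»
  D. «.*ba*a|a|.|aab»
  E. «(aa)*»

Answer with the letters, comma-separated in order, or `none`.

A → no match
B → no match
C → no match
D → match
E → no match

D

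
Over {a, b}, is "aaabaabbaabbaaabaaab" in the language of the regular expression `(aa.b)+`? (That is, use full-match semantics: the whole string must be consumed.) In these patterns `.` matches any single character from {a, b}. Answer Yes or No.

Yes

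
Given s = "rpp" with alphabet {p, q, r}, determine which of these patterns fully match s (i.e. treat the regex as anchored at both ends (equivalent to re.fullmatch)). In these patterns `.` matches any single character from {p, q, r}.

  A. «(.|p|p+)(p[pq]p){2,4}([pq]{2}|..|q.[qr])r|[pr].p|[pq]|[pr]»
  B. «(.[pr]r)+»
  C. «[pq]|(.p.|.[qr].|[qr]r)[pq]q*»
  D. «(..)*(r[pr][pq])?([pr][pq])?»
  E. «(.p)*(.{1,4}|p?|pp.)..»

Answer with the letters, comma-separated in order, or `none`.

A, D, E

A → match
B → no match — must end with "r"
C → no match
D → match
E → match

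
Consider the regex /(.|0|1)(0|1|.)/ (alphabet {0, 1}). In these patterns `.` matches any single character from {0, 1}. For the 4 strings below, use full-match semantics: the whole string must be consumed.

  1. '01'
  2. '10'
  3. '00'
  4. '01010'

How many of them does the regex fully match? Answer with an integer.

1 → match
2 → match
3 → match
4 → no match
Total matched: 3

3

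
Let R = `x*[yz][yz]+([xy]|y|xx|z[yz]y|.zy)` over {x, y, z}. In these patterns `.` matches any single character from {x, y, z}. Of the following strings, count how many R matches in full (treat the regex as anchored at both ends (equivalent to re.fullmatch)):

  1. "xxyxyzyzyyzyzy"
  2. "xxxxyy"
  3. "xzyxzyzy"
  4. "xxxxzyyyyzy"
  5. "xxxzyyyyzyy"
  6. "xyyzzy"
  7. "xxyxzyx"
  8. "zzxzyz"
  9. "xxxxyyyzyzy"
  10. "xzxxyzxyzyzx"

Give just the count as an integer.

4

1 → no match
2. "xxxxyy" → no match
3. "xzyxzyzy" → no match
4. "xxxxzyyyyzy" → match
5. "xxxzyyyyzyy" → match
6. "xyyzzy" → match
7. "xxyxzyx" → no match
8. "zzxzyz" → no match
9. "xxxxyyyzyzy" → match
10. "xzxxyzxyzyzx" → no match
Total matched: 4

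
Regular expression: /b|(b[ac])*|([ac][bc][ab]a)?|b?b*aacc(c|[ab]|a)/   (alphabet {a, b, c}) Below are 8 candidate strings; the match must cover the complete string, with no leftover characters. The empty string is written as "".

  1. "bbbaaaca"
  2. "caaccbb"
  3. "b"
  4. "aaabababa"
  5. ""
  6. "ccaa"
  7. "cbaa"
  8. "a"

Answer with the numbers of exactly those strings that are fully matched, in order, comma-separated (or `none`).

3, 5, 6, 7

1 → no match
2 → no match
3 → match
4 → no match
5 → match
6 → match
7 → match
8 → no match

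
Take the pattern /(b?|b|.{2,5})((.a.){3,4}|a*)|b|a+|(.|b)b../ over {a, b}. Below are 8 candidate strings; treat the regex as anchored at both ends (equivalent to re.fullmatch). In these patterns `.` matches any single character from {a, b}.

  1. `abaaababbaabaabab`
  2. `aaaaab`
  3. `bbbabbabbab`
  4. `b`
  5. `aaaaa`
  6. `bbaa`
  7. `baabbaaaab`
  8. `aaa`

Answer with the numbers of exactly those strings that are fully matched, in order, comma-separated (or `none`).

1, 3, 4, 5, 6, 7, 8

1 → match
2. `aaaaab` → no match
3. `bbbabbabbab` → match
4. `b` → match
5. `aaaaa` → match
6. `bbaa` → match
7. `baabbaaaab` → match
8. `aaa` → match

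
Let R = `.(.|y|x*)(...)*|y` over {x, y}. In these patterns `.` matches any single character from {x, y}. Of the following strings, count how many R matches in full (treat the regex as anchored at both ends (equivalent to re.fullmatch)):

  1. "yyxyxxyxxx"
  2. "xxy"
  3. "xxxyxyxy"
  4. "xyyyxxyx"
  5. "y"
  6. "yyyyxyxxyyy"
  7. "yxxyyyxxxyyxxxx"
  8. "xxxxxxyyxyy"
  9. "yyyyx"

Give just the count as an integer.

1 → match
2 → no match
3 → match
4 → match
5 → match
6 → match
7 → match
8 → match
9 → match
Total matched: 8

8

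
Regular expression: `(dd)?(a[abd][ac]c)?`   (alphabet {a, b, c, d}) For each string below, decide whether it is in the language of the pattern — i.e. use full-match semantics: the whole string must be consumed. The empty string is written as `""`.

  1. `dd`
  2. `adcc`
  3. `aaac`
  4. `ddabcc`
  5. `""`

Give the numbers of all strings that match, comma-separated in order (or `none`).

1, 2, 3, 4, 5

1 → match
2 → match
3 → match
4 → match
5 → match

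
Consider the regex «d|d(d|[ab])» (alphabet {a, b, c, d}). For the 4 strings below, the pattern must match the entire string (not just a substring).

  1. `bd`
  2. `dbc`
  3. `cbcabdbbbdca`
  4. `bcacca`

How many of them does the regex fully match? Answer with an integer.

1 → no match — must start with `d`
2 → no match
3 → no match — must start with `d`
4 → no match — must start with `d`
Total matched: 0

0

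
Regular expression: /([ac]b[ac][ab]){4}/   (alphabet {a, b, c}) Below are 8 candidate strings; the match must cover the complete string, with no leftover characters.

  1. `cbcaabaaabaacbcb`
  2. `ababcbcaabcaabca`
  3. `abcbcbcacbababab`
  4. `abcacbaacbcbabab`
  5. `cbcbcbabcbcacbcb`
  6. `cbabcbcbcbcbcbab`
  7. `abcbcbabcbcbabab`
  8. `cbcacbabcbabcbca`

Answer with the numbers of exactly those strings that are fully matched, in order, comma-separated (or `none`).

1 → match
2 → match
3 → match
4 → match
5 → match
6 → match
7 → match
8 → match

1, 2, 3, 4, 5, 6, 7, 8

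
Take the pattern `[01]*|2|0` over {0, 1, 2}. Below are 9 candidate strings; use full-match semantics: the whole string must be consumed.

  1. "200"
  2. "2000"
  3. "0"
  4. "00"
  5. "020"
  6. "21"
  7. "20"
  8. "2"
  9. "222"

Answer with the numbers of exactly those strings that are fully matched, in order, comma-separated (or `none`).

1 → no match
2 → no match
3 → match
4 → match
5 → no match
6 → no match
7 → no match
8 → match
9 → no match

3, 4, 8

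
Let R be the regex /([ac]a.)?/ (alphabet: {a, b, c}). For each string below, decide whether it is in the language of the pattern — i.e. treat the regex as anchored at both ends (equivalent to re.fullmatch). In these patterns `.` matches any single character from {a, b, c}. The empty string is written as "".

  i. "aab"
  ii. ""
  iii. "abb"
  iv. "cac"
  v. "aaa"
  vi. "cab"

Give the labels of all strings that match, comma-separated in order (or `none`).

i → match
ii → match
iii → no match
iv → match
v → match
vi → match

i, ii, iv, v, vi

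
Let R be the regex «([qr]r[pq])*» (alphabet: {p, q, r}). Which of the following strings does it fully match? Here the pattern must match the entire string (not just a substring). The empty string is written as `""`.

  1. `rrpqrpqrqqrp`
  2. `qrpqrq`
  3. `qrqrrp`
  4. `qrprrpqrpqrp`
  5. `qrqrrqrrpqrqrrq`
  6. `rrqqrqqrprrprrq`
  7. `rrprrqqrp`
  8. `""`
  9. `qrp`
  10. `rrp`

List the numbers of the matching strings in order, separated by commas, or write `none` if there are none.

1 → match
2 → match
3 → match
4 → match
5 → match
6 → match
7 → match
8 → match
9 → match
10 → match

1, 2, 3, 4, 5, 6, 7, 8, 9, 10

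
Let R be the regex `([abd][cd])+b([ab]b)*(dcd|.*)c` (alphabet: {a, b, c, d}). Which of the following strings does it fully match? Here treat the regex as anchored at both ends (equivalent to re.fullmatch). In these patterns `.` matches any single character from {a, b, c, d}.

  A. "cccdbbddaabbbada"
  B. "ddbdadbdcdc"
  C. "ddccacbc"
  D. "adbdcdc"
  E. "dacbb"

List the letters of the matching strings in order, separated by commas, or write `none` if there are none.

B, D

A → no match — must end with "c"
B → match
C → no match
D → match
E → no match — must end with "c"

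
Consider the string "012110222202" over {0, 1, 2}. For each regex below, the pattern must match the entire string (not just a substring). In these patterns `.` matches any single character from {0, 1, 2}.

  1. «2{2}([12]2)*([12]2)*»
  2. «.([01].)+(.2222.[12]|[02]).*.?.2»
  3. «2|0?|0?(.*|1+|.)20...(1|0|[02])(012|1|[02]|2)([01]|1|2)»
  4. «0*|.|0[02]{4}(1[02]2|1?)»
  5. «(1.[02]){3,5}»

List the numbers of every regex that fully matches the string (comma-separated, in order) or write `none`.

2

1 → no match — must start with "2"
2 → match
3 → no match
4 → no match
5 → no match — must start with "1"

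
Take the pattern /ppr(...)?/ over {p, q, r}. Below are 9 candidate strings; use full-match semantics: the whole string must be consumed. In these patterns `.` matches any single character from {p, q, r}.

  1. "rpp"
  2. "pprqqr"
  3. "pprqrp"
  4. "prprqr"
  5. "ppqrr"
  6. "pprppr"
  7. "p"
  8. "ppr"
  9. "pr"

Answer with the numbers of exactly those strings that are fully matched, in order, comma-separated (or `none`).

1 → no match — must start with "ppr"
2 → match
3 → match
4 → no match — must start with "ppr"
5 → no match — must start with "ppr"
6 → match
7 → no match — must start with "ppr"
8 → match
9 → no match — must start with "ppr"

2, 3, 6, 8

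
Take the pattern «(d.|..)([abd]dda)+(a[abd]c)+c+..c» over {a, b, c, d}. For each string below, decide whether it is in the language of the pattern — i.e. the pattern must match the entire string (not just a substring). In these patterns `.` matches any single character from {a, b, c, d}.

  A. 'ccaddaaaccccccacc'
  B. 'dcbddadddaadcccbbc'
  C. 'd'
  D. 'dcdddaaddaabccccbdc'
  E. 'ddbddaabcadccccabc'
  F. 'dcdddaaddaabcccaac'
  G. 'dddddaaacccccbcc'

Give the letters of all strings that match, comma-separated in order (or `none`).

A, B, D, E, F, G

A → match
B → match
C → no match — must end with 'c'
D → match
E → match
F → match
G → match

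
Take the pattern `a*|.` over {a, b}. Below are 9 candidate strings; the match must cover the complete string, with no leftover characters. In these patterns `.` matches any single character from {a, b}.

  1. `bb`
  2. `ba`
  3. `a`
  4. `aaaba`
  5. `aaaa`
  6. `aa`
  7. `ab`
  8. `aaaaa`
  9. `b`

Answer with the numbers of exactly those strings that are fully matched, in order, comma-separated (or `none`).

3, 5, 6, 8, 9

1 → no match
2 → no match
3 → match
4 → no match
5 → match
6 → match
7 → no match
8 → match
9 → match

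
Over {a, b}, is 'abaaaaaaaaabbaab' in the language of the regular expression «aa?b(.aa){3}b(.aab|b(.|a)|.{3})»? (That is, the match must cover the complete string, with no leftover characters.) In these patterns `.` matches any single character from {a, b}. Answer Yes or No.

Yes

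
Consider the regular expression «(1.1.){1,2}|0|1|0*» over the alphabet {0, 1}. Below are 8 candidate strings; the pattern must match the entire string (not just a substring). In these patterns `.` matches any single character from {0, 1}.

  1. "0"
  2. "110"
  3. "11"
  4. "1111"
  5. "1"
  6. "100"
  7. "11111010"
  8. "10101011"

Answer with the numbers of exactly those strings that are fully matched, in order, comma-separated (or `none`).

1 → match
2 → no match
3 → no match
4 → match
5 → match
6 → no match
7 → match
8 → match

1, 4, 5, 7, 8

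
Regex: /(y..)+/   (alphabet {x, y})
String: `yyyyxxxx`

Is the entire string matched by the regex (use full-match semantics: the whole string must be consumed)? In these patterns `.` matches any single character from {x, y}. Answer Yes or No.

No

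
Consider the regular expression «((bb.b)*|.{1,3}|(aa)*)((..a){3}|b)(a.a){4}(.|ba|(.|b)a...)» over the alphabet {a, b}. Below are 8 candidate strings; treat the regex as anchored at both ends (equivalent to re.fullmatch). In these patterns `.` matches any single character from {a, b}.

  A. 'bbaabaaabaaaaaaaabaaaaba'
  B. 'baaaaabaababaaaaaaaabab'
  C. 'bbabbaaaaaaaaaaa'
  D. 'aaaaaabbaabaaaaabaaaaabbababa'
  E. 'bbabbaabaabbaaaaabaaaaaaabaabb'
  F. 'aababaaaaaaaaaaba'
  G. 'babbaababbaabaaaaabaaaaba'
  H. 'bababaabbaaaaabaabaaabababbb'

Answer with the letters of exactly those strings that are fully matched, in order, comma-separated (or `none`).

A, E, F, G

A → match
B → no match
C → no match
D → no match
E → match
F → match
G → match
H → no match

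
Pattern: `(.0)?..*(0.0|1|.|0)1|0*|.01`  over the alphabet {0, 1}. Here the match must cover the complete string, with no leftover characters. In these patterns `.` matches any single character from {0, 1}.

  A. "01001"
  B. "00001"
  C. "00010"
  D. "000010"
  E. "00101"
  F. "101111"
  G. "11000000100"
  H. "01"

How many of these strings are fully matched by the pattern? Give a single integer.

A → match
B → match
C → no match
D → no match
E → match
F → match
G → no match
H → no match
Total matched: 4

4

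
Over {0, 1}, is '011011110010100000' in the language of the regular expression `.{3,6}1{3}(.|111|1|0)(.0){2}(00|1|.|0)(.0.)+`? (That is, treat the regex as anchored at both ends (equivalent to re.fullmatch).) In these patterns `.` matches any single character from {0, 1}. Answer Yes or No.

No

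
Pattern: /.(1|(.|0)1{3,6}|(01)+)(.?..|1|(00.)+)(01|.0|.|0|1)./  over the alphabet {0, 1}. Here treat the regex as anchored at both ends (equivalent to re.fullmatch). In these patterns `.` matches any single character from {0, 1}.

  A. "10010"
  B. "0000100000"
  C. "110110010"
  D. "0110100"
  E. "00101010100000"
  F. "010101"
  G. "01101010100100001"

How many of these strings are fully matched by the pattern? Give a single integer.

3

A → no match
B → no match
C → no match
D → match
E → match
F → match
G → no match
Total matched: 3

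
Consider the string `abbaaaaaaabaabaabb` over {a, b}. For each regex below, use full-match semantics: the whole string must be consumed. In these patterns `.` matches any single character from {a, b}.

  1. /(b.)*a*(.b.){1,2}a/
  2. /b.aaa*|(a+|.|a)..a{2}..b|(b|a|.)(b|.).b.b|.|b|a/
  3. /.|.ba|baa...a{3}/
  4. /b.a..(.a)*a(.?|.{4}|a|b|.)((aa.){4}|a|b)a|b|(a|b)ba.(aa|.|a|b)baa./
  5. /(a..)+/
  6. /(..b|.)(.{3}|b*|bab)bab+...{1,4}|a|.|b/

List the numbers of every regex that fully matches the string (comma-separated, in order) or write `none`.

5

1 → no match — must end with `a`
2 → no match
3 → no match
4 → no match
5 → match
6 → no match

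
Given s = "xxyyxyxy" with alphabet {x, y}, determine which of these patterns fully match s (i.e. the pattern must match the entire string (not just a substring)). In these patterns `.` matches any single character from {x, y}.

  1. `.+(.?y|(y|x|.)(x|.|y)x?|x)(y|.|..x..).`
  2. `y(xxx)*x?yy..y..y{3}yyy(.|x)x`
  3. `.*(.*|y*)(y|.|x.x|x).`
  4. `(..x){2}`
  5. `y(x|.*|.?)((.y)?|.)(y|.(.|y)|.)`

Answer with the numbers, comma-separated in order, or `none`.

1, 3

1 → match
2 → no match — must start with "y"
3 → match
4 → no match — must end with "x"
5 → no match — must start with "y"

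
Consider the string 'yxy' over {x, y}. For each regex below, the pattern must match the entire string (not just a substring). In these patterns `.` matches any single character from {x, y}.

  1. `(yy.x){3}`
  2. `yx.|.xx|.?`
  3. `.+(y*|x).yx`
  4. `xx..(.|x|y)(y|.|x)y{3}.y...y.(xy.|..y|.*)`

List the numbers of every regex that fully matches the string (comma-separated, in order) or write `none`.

1 → no match — must start with 'yy'
2 → match
3 → no match — must end with 'yx'
4 → no match — must start with 'xx'

2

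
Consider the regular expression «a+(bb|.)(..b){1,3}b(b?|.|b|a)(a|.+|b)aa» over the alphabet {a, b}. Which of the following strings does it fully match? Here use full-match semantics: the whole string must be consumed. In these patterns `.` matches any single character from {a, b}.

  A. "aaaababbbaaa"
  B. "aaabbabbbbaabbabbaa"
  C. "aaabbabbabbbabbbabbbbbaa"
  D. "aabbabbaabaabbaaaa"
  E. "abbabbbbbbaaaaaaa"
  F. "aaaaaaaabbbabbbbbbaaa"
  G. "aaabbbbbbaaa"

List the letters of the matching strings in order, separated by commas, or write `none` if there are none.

A → match
B → match
C → match
D → match
E → match
F → match
G → match

A, B, C, D, E, F, G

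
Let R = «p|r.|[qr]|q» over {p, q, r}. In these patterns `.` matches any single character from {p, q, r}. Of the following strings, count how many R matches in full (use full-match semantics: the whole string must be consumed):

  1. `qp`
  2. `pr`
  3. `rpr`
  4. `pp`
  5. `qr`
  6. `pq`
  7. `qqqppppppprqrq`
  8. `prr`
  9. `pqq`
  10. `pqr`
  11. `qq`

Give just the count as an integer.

1. `qp` → no match
2. `pr` → no match
3. `rpr` → no match
4. `pp` → no match
5. `qr` → no match
6. `pq` → no match
7 → no match
8. `prr` → no match
9. `pqq` → no match
10. `pqr` → no match
11. `qq` → no match
Total matched: 0

0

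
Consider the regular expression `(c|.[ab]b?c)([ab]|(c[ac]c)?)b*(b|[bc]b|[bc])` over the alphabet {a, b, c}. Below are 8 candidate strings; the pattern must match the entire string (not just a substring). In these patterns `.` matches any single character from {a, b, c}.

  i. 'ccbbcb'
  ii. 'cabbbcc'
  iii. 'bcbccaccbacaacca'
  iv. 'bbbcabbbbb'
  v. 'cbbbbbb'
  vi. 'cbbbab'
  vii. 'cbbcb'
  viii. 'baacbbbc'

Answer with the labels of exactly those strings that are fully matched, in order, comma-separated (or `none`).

i. 'ccbbcb' → no match
ii. 'cabbbcc' → no match
iii → no match
iv. 'bbbcabbbbb' → match
v. 'cbbbbbb' → match
vi. 'cbbbab' → no match
vii. 'cbbcb' → match
viii. 'baacbbbc' → no match

iv, v, vii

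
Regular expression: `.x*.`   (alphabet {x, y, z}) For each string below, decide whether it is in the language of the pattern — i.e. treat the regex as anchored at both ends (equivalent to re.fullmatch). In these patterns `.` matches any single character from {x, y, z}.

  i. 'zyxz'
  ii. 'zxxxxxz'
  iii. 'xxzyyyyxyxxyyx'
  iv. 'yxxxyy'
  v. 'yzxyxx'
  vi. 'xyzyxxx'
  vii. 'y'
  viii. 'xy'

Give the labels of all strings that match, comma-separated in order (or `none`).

ii, viii

i → no match
ii → match
iii → no match
iv → no match
v → no match
vi → no match
vii → no match
viii → match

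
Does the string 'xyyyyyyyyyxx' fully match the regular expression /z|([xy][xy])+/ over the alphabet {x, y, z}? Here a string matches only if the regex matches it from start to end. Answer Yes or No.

Yes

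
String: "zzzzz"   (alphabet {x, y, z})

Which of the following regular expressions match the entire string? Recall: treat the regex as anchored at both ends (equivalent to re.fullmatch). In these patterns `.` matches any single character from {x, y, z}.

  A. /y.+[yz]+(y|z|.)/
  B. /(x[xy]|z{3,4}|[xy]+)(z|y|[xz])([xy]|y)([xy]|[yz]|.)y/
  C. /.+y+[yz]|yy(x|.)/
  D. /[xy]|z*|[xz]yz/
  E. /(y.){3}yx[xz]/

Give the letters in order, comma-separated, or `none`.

D

A → no match — must start with "y"
B → no match — must end with "y"
C → no match
D → match
E → no match — must start with "y"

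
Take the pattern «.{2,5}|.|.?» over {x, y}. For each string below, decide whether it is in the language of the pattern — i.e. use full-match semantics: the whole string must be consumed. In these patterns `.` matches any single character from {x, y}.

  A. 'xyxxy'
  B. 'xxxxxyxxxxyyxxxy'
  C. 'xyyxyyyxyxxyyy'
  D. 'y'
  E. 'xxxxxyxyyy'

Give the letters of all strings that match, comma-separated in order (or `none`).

A → match
B → no match
C → no match
D → match
E → no match

A, D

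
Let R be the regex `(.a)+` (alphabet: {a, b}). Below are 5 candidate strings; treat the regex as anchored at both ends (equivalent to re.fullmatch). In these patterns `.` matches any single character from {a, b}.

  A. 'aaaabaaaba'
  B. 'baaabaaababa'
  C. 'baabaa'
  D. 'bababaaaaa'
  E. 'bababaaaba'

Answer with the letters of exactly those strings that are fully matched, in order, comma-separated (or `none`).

A, B, D, E

A. 'aaaabaaaba' → match
B. 'baaabaaababa' → match
C. 'baabaa' → no match
D. 'bababaaaaa' → match
E. 'bababaaaba' → match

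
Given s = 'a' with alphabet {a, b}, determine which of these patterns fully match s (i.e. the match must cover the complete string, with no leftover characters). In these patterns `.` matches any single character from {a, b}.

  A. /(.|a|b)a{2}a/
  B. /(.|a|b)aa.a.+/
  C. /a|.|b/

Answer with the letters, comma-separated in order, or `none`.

C

A → no match — must end with 'aa'
B → no match
C → match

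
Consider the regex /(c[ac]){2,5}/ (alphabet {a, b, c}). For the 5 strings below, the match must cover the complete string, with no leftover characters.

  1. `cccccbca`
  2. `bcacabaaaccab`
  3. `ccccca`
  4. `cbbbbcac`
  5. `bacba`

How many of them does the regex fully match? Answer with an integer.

1 → no match
2 → no match — must start with `c`
3 → match
4 → no match
5 → no match — must start with `c`
Total matched: 1

1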